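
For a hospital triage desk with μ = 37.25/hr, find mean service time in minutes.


Mean service time = 1/μ = 1/37.25 hour = 0.02685 hour
In minutes: 0.02685 × 60 = 1.6107 min

Final: 1.6107 min


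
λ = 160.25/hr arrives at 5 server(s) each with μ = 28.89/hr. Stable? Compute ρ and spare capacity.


Total capacity cμ = 5·28.89 = 144.45/hr
ρ = λ/(cμ) = 160.25/144.45 = 1.1094
Stable ⇔ ρ < 1: NO
Spare capacity = cμ − λ = 144.45 − 160.25 = -15.80/hr

Final: ρ = 1.1094; unstable; margin = -15.80/hr


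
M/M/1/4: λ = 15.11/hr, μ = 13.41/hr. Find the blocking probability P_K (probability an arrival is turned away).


ρ = λ/μ = 15.11/13.41 = 1.1268
P_K = (1−ρ)ρ^K/(1−ρ^(K+1)) = (-0.1268·1.611917)/(1 − 1.816262)
= -0.204344/-0.816262 = 0.250342

Final: 0.250342


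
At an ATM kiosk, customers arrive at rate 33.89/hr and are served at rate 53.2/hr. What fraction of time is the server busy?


ρ = λ/μ = 33.89/53.2 = 0.6370

Final: 0.6370


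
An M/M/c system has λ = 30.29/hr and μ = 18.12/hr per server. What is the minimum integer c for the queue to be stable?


Stability requires cμ > λ ⇔ c > λ/μ.
λ/μ = 30.29/18.12 = 1.6716
Minimum integer c = ⌊1.6716⌋ + 1 = 2
Check: 2·18.12 = 36.24 > 30.29, while 1·18.12 = 18.12 ≤ 30.29

Final: 2 servers


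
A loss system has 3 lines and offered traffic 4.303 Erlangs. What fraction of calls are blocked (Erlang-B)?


B(c,a) = (a^c/c!) / Σ_{k=0}^{c} a^k/k!
a^3/3! = 13.278921
Σ terms (k=0..3): 1.00000 + 4.30300 + 9.25790 + 13.27892 = 27.839826
B = 13.278921/27.839826 = 0.476976

Final: 0.476976


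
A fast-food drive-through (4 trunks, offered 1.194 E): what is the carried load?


B(4,1.194) = 0.025856 (Erlang-B)
Carried load = a(1 − B) = 1.194·(1 − 0.025856) = 1.194·0.974144 = 1.1631 E

Final: 1.1631 Erlangs


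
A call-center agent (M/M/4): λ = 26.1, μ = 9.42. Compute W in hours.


a = 2.7707; ρ = 0.6927; P₀ = 0.052235
Lq = P₀·a^c·ρ/(c!(1−ρ)²) = 0.94069
Wq = Lq/λ = 0.94069/26.1 = 0.03604 hr
W = Wq + 1/μ = 0.03604 + 0.10616 = 0.14220 hr

Final: 0.14220 hr


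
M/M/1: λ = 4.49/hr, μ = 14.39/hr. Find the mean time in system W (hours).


W = 1/(μ−λ) = 1/(14.39 − 4.49) = 1/9.90 = 0.1010 hr

Final: 0.1010 hr


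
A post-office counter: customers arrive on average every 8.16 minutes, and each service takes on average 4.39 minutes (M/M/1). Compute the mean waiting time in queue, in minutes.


λ = 60/8.16 = 7.3529 /hr
μ = 60/4.39 = 13.6674 /hr
ρ = λ/μ = 7.3529/13.6674 = 0.5380
Wq = ρ/(μ−λ) = 0.5380/(13.6674−7.3529) = 0.08520 hr
In minutes: 0.08520·60 = 5.112 min

Final: 5.112 min


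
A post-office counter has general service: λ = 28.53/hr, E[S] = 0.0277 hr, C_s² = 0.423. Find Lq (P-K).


ρ = λ·E[S] = 28.53·0.0277 = 0.7903
Lq = ρ²(1+C_s²)/(2(1−ρ)) = 0.6245·(1+0.423)/(2·0.2097)
= 0.6245·1.4230/0.4194 = 2.11885

Final: 2.11885


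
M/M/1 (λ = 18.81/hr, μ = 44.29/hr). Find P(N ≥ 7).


ρ = 18.81/44.29 = 0.4247
P(N ≥ n) = ρ^n = 0.4247^7 = 0.002492

Final: 0.002492


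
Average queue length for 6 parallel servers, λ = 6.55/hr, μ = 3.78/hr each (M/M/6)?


a = λ/μ = 1.7328; ρ = a/6 = 0.2888
P₀ = 0.176679
Lq = P₀·a^c·ρ / (c!·(1−ρ)²) = 0.176679·27.07055·0.2888/(720·0.50580)
= 0.003793

Final: 0.003793


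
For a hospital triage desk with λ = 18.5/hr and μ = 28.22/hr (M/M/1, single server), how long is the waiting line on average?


ρ = 18.5/28.22 = 0.6556
Lq = ρ²/(1−ρ) = 0.4298/0.3444 = 1.2477

Final: 1.2477


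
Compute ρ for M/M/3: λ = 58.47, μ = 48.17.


ρ = λ/(cμ) = 58.47/(3·48.17) = 58.47/144.51 = 0.4046

Final: 0.4046


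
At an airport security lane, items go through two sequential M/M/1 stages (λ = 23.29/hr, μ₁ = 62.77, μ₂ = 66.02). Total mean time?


Each node sees arrival rate λ = 23.29/hr (tandem ⇒ throughput preserved).
W₁ = 1/(μ₁−λ) = 1/(62.77−23.29) = 0.02533 hr
W₂ = 1/(μ₂−λ) = 1/(66.02−23.29) = 0.02340 hr
W_total = W₁ + W₂ = 0.02533 + 0.02340 = 0.04873 hr

Final: 0.04873 hr


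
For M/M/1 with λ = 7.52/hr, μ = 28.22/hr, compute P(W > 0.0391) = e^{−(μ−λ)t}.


W ~ Exponential(μ−λ) for M/M/1.
μ − λ = 28.22 − 7.52 = 20.7000
P(W > t) = e^{−(μ−λ)t} = e^{−0.8094} = 0.445138

Final: 0.445138


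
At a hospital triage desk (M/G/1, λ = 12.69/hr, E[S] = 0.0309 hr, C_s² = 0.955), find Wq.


ρ = λ·E[S] = 12.69·0.0309 = 0.3921
E[S²] = E[S]²(1+C_s²) = 0.0309²·(1+0.955) = 0.001867
Wq = λ·E[S²]/(2(1−ρ)) = 12.69·0.001867/(2·0.6079) = 0.01948 hr

Final: 0.01948 hr


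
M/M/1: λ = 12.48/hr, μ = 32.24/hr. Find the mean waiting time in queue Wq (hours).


ρ = 12.48/32.24 = 0.3871
Wq = ρ/(μ−λ) = 0.3871/(32.24 − 12.48) = 0.3871/19.76 = 0.01959 hr

Final: 0.01959 hr


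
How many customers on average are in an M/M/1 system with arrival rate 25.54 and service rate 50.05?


ρ = λ/μ = 25.54/50.05 = 0.5103
L = ρ/(1−ρ) = 0.5103/(1 − 0.5103) = 0.5103/0.4897 = 1.0420

Final: 1.0420


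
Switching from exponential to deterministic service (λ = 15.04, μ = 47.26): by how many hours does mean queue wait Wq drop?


ρ = 15.04/47.26 = 0.3182
Wq(M/M/1) = ρ/(μ−λ) = 0.3182/32.22 = 0.009877 hr
Wq(M/D/1) = ρ/(2(μ−λ)) = 0.004939 hr
Savings = 0.009877 − 0.004939 = 0.004939 hr

Final: 0.004939 hr


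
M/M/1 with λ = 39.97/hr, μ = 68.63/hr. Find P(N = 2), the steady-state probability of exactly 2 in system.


ρ = 39.97/68.63 = 0.5824
P_n = (1−ρ)·ρ^n = (1 − 0.5824)·0.5824^2 = 0.4176·0.339188 = 0.141645

Final: 0.141645


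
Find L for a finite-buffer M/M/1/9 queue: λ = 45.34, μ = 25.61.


ρ = 45.34/25.61 = 1.7704
L = ρ[1 − (K+1)ρ^K + Kρ^(K+1)] / [(1−ρ)(1−ρ^(K+1))]
Numerator: 1.7704·(1 − 10·170.862767 + 9·302.495817) = 1796.665534
Denominator: (-0.7704)·(-301.495817) = 232.273037
L = 1796.665534/232.273037 = 7.7351

Final: 7.7351


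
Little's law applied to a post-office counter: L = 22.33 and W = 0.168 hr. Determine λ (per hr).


λ = L/W = 22.33/0.168 = 132.9167 /hr

Final: 132.9167 /hr


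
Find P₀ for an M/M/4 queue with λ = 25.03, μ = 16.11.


a = λ/μ = 25.03/16.11 = 1.5537; ρ = a/c = 0.3884
Σ_{k=0}^{3} a^k/k! (terms k=0..3) = 1.00000 + 1.55369 + 1.20698 + 0.62509 = 4.38577
Tail: a^4/(4!(1−ρ)) = 5.82722/(24·0.6116) = 0.39701
P₀ = 1/(4.38577 + 0.39701) = 1/4.78278 = 0.209084

Final: 0.209084


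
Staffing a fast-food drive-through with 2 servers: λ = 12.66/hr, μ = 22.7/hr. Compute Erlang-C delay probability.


a = λ/μ = 0.5577; ρ = a/2 = 0.2789
P₀ = 0.563899 (from M/M/c formula)
C(c,a) = [a^c/(c!(1−ρ))]·P₀ = [0.31104/(2·0.7211)]·0.563899
= 0.21566·0.563899 = 0.121609

Final: 0.121609


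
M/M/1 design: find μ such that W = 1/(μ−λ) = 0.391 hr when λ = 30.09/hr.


W = 1/(μ−λ) ⇒ μ − λ = 1/W = 1/0.391 = 2.5575
μ = λ + 1/W = 30.09 + 2.5575 = 32.6475 per hr

Final: 32.6475 /hr


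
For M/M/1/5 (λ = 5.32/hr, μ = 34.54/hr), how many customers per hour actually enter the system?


ρ = 0.1540; P_K = (1−ρ)ρ^5/(1−ρ^6) = 0.00007333
λ_eff = λ(1 − P_K) = 5.32·(1 − 0.00007333) = 5.32·0.999927 = 5.3196 /hr

Final: 5.3196 /hr


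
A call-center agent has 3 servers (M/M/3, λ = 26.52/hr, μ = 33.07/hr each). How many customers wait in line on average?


a = λ/μ = 0.8019; ρ = a/3 = 0.2673
P₀ = 0.446269
Lq = P₀·a^c·ρ / (c!·(1−ρ)²) = 0.446269·0.51572·0.2673/(6·0.53683)
= 0.01910

Final: 0.01910


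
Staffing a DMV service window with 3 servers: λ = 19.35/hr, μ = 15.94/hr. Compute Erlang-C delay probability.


a = λ/μ = 1.2139; ρ = a/3 = 0.4046
P₀ = 0.289728 (from M/M/c formula)
C(c,a) = [a^c/(c!(1−ρ))]·P₀ = [1.78887/(6·0.5954)]·0.289728
= 0.50078·0.289728 = 0.145090

Final: 0.145090


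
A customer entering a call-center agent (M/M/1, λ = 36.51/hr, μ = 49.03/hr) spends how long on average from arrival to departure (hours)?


W = 1/(μ−λ) = 1/(49.03 − 36.51) = 1/12.52 = 0.07987 hr

Final: 0.07987 hr


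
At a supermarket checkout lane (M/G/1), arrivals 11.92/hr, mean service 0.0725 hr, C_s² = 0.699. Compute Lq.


ρ = λ·E[S] = 11.92·0.0725 = 0.8642
Lq = ρ²(1+C_s²)/(2(1−ρ)) = 0.7468·(1+0.699)/(2·0.1358)
= 0.7468·1.6990/0.2716 = 4.67188

Final: 4.67188


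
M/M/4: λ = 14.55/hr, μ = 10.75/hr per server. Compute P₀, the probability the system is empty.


a = λ/μ = 14.55/10.75 = 1.3535; ρ = a/c = 0.3384
Σ_{k=0}^{3} a^k/k! (terms k=0..3) = 1.00000 + 1.35349 + 0.91597 + 0.41325 = 3.68270
Tail: a^4/(4!(1−ρ)) = 3.35597/(24·0.6616) = 0.21135
P₀ = 1/(3.68270 + 0.21135) = 1/3.89405 = 0.256802

Final: 0.256802


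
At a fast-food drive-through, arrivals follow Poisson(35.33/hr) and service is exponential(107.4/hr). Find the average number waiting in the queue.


ρ = 35.33/107.4 = 0.3290
Lq = ρ²/(1−ρ) = 0.1082/0.6710 = 0.1613

Final: 0.1613


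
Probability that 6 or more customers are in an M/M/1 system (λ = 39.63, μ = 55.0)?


ρ = 39.63/55.0 = 0.7205
P(N ≥ n) = ρ^n = 0.7205^6 = 0.139949

Final: 0.139949


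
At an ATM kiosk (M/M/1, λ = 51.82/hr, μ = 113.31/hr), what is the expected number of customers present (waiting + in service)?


ρ = λ/μ = 51.82/113.31 = 0.4573
L = ρ/(1−ρ) = 0.4573/(1 − 0.4573) = 0.4573/0.5427 = 0.8427

Final: 0.8427


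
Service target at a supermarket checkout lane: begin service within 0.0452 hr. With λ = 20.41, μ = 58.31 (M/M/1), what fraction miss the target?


ρ = 20.41/58.31 = 0.3500
P(Wq > t) = ρ·e^{−(μ−λ)t} = 0.3500·e^{−1.7131}
= 0.3500·0.180310 = 0.063113

Final: 0.063113


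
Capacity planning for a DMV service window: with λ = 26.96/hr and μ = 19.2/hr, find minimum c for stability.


Stability requires cμ > λ ⇔ c > λ/μ.
λ/μ = 26.96/19.2 = 1.4042
Minimum integer c = ⌊1.4042⌋ + 1 = 2
Check: 2·19.2 = 38.40 > 26.96, while 1·19.2 = 19.20 ≤ 26.96

Final: 2 servers


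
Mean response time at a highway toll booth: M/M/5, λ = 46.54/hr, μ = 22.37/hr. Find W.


a = 2.0805; ρ = 0.4161; P₀ = 0.123727
Lq = P₀·a^c·ρ/(c!(1−ρ)²) = 0.04904
Wq = Lq/λ = 0.04904/46.54 = 0.001054 hr
W = Wq + 1/μ = 0.001054 + 0.04470 = 0.04576 hr

Final: 0.04576 hr


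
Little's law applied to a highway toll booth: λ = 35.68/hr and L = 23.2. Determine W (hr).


W = L/λ = 23.2/35.68 = 0.6502 hr

Final: 0.6502 hr


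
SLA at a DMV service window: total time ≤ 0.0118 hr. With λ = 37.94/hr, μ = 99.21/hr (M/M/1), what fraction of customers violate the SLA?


W ~ Exponential(μ−λ) for M/M/1.
μ − λ = 99.21 − 37.94 = 61.2700
P(W > t) = e^{−(μ−λ)t} = e^{−0.7230} = 0.485301

Final: 0.485301


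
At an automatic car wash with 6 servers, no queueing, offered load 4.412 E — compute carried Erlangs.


B(6,4.412) = 0.147564 (Erlang-B)
Carried load = a(1 − B) = 4.412·(1 − 0.147564) = 4.412·0.852436 = 3.7609 E

Final: 3.7609 Erlangs


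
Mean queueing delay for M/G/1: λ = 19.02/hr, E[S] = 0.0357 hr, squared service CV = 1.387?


ρ = λ·E[S] = 19.02·0.0357 = 0.6790
E[S²] = E[S]²(1+C_s²) = 0.0357²·(1+1.387) = 0.003042
Wq = λ·E[S²]/(2(1−ρ)) = 19.02·0.003042/(2·0.3210) = 0.09013 hr

Final: 0.09013 hr


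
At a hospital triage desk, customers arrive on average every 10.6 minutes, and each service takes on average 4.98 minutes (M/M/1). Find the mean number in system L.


λ = 60/10.6 = 5.6604 /hr
μ = 60/4.98 = 12.0482 /hr
ρ = λ/μ = 5.6604/12.0482 = 0.4698
L = ρ/(1−ρ) = 0.4698/0.5302 = 0.8861

Final: 0.8861


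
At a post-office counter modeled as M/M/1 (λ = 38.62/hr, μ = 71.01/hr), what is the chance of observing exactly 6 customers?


ρ = 38.62/71.01 = 0.5439
P_n = (1−ρ)·ρ^n = (1 − 0.5439)·0.5439^6 = 0.4561·0.025880 = 0.011805

Final: 0.011805


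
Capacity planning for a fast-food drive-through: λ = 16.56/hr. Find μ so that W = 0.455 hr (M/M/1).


W = 1/(μ−λ) ⇒ μ − λ = 1/W = 1/0.455 = 2.1978
μ = λ + 1/W = 16.56 + 2.1978 = 18.7578 per hr

Final: 18.7578 /hr


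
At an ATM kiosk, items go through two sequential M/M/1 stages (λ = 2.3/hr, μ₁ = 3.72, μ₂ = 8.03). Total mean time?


Each node sees arrival rate λ = 2.3/hr (tandem ⇒ throughput preserved).
W₁ = 1/(μ₁−λ) = 1/(3.72−2.3) = 0.70423 hr
W₂ = 1/(μ₂−λ) = 1/(8.03−2.3) = 0.17452 hr
W_total = W₁ + W₂ = 0.70423 + 0.17452 = 0.87875 hr

Final: 0.87875 hr


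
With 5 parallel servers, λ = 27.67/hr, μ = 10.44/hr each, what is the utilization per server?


ρ = λ/(cμ) = 27.67/(5·10.44) = 27.67/52.20 = 0.5301

Final: 0.5301


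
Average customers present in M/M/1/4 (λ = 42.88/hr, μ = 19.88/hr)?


ρ = 42.88/19.88 = 2.1569
L = ρ[1 − (K+1)ρ^K + Kρ^(K+1)] / [(1−ρ)(1−ρ^(K+1))]
Numerator: 2.1569·(1 − 5·21.644800 + 4·46.686572) = 171.524927
Denominator: (-1.1569)·(-45.686572) = 52.856698
L = 171.524927/52.856698 = 3.2451

Final: 3.2451


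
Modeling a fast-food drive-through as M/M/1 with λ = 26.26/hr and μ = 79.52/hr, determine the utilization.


ρ = λ/μ = 26.26/79.52 = 0.3302

Final: 0.3302


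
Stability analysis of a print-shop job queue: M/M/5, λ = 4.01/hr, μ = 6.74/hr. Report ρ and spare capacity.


Total capacity cμ = 5·6.74 = 33.70/hr
ρ = λ/(cμ) = 4.01/33.70 = 0.1190
Stable ⇔ ρ < 1: YES
Spare capacity = cμ − λ = 33.70 − 4.01 = 29.69/hr

Final: ρ = 0.1190; stable; margin = 29.69/hr


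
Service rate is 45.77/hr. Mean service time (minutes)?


Mean service time = 1/μ = 1/45.77 hour = 0.02185 hour
In minutes: 0.02185 × 60 = 1.3109 min

Final: 1.3109 min


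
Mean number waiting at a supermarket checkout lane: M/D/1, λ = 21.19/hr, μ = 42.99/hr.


ρ = 21.19/42.99 = 0.4929
M/D/1: Lq = ρ²/(2(1−ρ)) = 0.2430/(2·0.5071) = 0.23956

Final: 0.23956


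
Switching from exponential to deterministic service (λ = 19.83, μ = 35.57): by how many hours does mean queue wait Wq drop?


ρ = 19.83/35.57 = 0.5575
Wq(M/M/1) = ρ/(μ−λ) = 0.5575/15.74 = 0.03542 hr
Wq(M/D/1) = ρ/(2(μ−λ)) = 0.01771 hr
Savings = 0.03542 − 0.01771 = 0.01771 hr

Final: 0.01771 hr


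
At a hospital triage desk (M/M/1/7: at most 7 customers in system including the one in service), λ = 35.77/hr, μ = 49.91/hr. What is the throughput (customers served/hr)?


ρ = 0.7167; P_K = (1−ρ)ρ^7/(1−ρ^8) = 0.029574
λ_eff = λ(1 − P_K) = 35.77·(1 − 0.029574) = 35.77·0.970426 = 34.7121 /hr

Final: 34.7121 /hr


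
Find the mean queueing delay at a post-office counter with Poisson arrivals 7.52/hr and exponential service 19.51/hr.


ρ = 7.52/19.51 = 0.3854
Wq = ρ/(μ−λ) = 0.3854/(19.51 − 7.52) = 0.3854/11.99 = 0.03215 hr

Final: 0.03215 hr


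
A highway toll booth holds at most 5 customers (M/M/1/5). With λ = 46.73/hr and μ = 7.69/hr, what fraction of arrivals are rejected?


ρ = λ/μ = 46.73/7.69 = 6.0767
P_K = (1−ρ)ρ^K/(1−ρ^(K+1)) = (-5.0767·8286.043446)/(1 − 50351.990930)
= -42065.947483/-50350.990930 = 0.835454

Final: 0.835454


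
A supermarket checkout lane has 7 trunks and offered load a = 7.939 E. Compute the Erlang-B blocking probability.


B(c,a) = (a^c/c!) / Σ_{k=0}^{c} a^k/k!
a^7/7! = 394.393798
Σ terms (k=0..7): 1.00000 + 7.93900 + 31.51386 + 83.39618 + 165.52057 + 262.81356 + 347.74614 + 394.39380 = 1294.323100
B = 394.393798/1294.323100 = 0.304710

Final: 0.304710


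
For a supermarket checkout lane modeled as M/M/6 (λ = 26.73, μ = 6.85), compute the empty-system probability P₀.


a = λ/μ = 26.73/6.85 = 3.9022; ρ = a/c = 0.6504
Σ_{k=0}^{5} a^k/k! (terms k=0..5) = 1.00000 + 3.90219 + 7.61354 + 9.90316 + 9.66101 + 7.53982 = 39.61971
Tail: a^6/(6!(1−ρ)) = 3530.61469/(720·0.3496) = 14.02500
P₀ = 1/(39.61971 + 14.02500) = 1/53.64472 = 0.018641

Final: 0.018641


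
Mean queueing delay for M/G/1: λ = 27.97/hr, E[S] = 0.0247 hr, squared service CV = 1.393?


ρ = λ·E[S] = 27.97·0.0247 = 0.6909
E[S²] = E[S]²(1+C_s²) = 0.0247²·(1+1.393) = 0.001460
Wq = λ·E[S²]/(2(1−ρ)) = 27.97·0.001460/(2·0.3091) = 0.06605 hr

Final: 0.06605 hr


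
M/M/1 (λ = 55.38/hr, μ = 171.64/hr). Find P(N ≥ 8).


ρ = 55.38/171.64 = 0.3227
P(N ≥ n) = ρ^n = 0.3227^8 = 0.0001175

Final: 0.0001175


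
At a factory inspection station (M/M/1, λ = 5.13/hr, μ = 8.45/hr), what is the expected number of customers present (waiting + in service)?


ρ = λ/μ = 5.13/8.45 = 0.6071
L = ρ/(1−ρ) = 0.6071/(1 − 0.6071) = 0.6071/0.3929 = 1.5452

Final: 1.5452


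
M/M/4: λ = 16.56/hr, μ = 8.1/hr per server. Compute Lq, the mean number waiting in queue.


a = λ/μ = 2.0444; ρ = a/4 = 0.5111
P₀ = 0.124262
Lq = P₀·a^c·ρ / (c!·(1−ρ)²) = 0.124262·17.47034·0.5111/(24·0.23901)
= 0.19343

Final: 0.19343


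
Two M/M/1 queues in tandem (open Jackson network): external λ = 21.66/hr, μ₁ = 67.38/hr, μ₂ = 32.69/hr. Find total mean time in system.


Each node sees arrival rate λ = 21.66/hr (tandem ⇒ throughput preserved).
W₁ = 1/(μ₁−λ) = 1/(67.38−21.66) = 0.02187 hr
W₂ = 1/(μ₂−λ) = 1/(32.69−21.66) = 0.09066 hr
W_total = W₁ + W₂ = 0.02187 + 0.09066 = 0.11253 hr

Final: 0.11253 hr


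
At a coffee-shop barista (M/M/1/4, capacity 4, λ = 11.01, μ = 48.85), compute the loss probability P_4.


ρ = λ/μ = 11.01/48.85 = 0.2254
P_K = (1−ρ)ρ^K/(1−ρ^(K+1)) = (0.7746·0.002580)/(1 − 0.0005816)
= 0.001999/0.999418 = 0.002000

Final: 0.002000


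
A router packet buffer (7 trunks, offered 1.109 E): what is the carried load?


B(7,1.109) = 0.0001350 (Erlang-B)
Carried load = a(1 − B) = 1.109·(1 − 0.0001350) = 1.109·0.999865 = 1.1089 E

Final: 1.1089 Erlangs


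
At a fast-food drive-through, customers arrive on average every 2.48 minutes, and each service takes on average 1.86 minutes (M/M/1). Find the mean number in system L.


λ = 60/2.48 = 24.1935 /hr
μ = 60/1.86 = 32.2581 /hr
ρ = λ/μ = 24.1935/32.2581 = 0.7500
L = ρ/(1−ρ) = 0.7500/0.2500 = 3.0000

Final: 3.0000


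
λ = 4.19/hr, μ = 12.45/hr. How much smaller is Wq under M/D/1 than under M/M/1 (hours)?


ρ = 4.19/12.45 = 0.3365
Wq(M/M/1) = ρ/(μ−λ) = 0.3365/8.26 = 0.04074 hr
Wq(M/D/1) = ρ/(2(μ−λ)) = 0.02037 hr
Savings = 0.04074 − 0.02037 = 0.02037 hr

Final: 0.02037 hr


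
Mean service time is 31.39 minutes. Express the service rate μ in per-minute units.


μ = 1/(service time) in consistent units.
1 minute = 1 min, so μ = 1/31.39 = 0.03186 per minute

Final: 0.03186 /min


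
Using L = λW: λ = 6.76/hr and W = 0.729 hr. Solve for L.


L = λW = 6.76·0.729 = 4.9280

Final: 4.9280


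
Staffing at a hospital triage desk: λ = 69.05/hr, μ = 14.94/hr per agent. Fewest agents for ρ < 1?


Stability requires cμ > λ ⇔ c > λ/μ.
λ/μ = 69.05/14.94 = 4.6218
Minimum integer c = ⌊4.6218⌋ + 1 = 5
Check: 5·14.94 = 74.70 > 69.05, while 4·14.94 = 59.76 ≤ 69.05

Final: 5 servers


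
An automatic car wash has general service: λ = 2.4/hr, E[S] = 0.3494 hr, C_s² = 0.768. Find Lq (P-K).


ρ = λ·E[S] = 2.4·0.3494 = 0.8386
Lq = ρ²(1+C_s²)/(2(1−ρ)) = 0.7032·(1+0.768)/(2·0.1614)
= 0.7032·1.7680/0.3229 = 3.85043

Final: 3.85043


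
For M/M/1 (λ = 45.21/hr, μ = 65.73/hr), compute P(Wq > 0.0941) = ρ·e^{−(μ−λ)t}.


ρ = 45.21/65.73 = 0.6878
P(Wq > t) = ρ·e^{−(μ−λ)t} = 0.6878·e^{−1.9309}
= 0.6878·0.145013 = 0.099742

Final: 0.099742


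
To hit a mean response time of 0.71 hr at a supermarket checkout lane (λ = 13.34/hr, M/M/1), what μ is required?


W = 1/(μ−λ) ⇒ μ − λ = 1/W = 1/0.71 = 1.4085
μ = λ + 1/W = 13.34 + 1.4085 = 14.7485 per hr

Final: 14.7485 /hr


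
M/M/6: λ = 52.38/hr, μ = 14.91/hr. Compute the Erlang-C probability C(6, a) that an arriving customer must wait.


a = λ/μ = 3.5131; ρ = a/6 = 0.5855
P₀ = 0.028559 (from M/M/c formula)
C(c,a) = [a^c/(c!(1−ρ))]·P₀ = [1879.86691/(720·0.4145)]·0.028559
= 6.29918·0.028559 = 0.179899

Final: 0.179899


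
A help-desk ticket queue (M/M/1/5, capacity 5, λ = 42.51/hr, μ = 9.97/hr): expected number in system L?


ρ = 42.51/9.97 = 4.2638
L = ρ[1 − (K+1)ρ^K + Kρ^(K+1)] / [(1−ρ)(1−ρ^(K+1))]
Numerator: 4.2638·(1 − 6·1409.223034 + 5·6008.633018) = 92050.253843
Denominator: (-3.2638)·(-6007.633018) = 19607.660822
L = 92050.253843/19607.660822 = 4.6946

Final: 4.6946


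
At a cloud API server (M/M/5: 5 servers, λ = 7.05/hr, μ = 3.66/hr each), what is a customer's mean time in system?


a = 1.9262; ρ = 0.3852; P₀ = 0.144809
Lq = P₀·a^c·ρ/(c!(1−ρ)²) = 0.03262
Wq = Lq/λ = 0.03262/7.05 = 0.004627 hr
W = Wq + 1/μ = 0.004627 + 0.27322 = 0.27785 hr

Final: 0.27785 hr


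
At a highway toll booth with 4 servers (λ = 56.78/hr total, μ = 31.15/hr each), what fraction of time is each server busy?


ρ = λ/(cμ) = 56.78/(4·31.15) = 56.78/124.60 = 0.4557

Final: 0.4557


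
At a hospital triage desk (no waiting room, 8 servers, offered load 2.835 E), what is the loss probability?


B(c,a) = (a^c/c!) / Σ_{k=0}^{c} a^k/k!
a^8/8! = 0.103491
Σ terms (k=0..8): 1.00000 + 2.83500 + 4.01861 + 3.79759 + 2.69154 + 1.52610 + 0.72108 + 0.29204 + 0.10349 = 16.985461
B = 0.103491/16.985461 = 0.006093

Final: 0.006093


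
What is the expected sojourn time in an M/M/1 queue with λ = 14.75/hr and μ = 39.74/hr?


W = 1/(μ−λ) = 1/(39.74 − 14.75) = 1/24.99 = 0.04002 hr

Final: 0.04002 hr


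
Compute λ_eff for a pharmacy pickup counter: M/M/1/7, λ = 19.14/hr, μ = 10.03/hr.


ρ = 1.9083; P_K = (1−ρ)ρ^7/(1−ρ^8) = 0.478689
λ_eff = λ(1 − P_K) = 19.14·(1 − 0.478689) = 19.14·0.521311 = 9.9779 /hr

Final: 9.9779 /hr


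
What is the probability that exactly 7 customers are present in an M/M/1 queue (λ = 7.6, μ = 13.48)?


ρ = 7.6/13.48 = 0.5638
P_n = (1−ρ)·ρ^n = (1 − 0.5638)·0.5638^7 = 0.4362·0.018108 = 0.007899

Final: 0.007899


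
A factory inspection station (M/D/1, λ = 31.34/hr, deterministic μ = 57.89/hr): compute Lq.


ρ = 31.34/57.89 = 0.5414
M/D/1: Lq = ρ²/(2(1−ρ)) = 0.2931/(2·0.4586) = 0.31952

Final: 0.31952


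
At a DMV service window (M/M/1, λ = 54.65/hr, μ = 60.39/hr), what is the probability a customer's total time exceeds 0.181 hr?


W ~ Exponential(μ−λ) for M/M/1.
μ − λ = 60.39 − 54.65 = 5.7400
P(W > t) = e^{−(μ−λ)t} = e^{−1.0389} = 0.353830

Final: 0.353830


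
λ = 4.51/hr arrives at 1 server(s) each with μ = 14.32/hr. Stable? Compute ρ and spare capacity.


Total capacity cμ = 1·14.32 = 14.32/hr
ρ = λ/(cμ) = 4.51/14.32 = 0.3149
Stable ⇔ ρ < 1: YES
Spare capacity = cμ − λ = 14.32 − 4.51 = 9.81/hr

Final: ρ = 0.3149; stable; margin = 9.81/hr


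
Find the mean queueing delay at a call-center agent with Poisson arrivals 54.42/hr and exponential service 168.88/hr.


ρ = 54.42/168.88 = 0.3222
Wq = ρ/(μ−λ) = 0.3222/(168.88 − 54.42) = 0.3222/114.46 = 0.002815 hr

Final: 0.002815 hr


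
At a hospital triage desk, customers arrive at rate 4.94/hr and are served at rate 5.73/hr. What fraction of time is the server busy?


ρ = λ/μ = 4.94/5.73 = 0.8621

Final: 0.8621


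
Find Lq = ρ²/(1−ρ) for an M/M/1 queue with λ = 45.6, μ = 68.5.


ρ = 45.6/68.5 = 0.6657
Lq = ρ²/(1−ρ) = 0.4431/0.3343 = 1.3256

Final: 1.3256


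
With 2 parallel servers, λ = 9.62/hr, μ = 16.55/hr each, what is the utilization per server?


ρ = λ/(cμ) = 9.62/(2·16.55) = 9.62/33.10 = 0.2906

Final: 0.2906


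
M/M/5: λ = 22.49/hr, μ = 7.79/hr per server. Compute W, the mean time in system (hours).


a = 2.8870; ρ = 0.5774; P₀ = 0.052869
Lq = P₀·a^c·ρ/(c!(1−ρ)²) = 0.28570
Wq = Lq/λ = 0.28570/22.49 = 0.01270 hr
W = Wq + 1/μ = 0.01270 + 0.12837 = 0.14107 hr

Final: 0.14107 hr


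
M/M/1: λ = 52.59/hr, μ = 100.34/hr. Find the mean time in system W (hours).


W = 1/(μ−λ) = 1/(100.34 − 52.59) = 1/47.75 = 0.02094 hr

Final: 0.02094 hr


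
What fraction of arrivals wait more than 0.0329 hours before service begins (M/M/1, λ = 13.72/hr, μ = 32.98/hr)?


ρ = 13.72/32.98 = 0.4160
P(Wq > t) = ρ·e^{−(μ−λ)t} = 0.4160·e^{−0.6337}
= 0.4160·0.530649 = 0.220755

Final: 0.220755


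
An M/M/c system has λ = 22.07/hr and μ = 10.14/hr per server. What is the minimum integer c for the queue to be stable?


Stability requires cμ > λ ⇔ c > λ/μ.
λ/μ = 22.07/10.14 = 2.1765
Minimum integer c = ⌊2.1765⌋ + 1 = 3
Check: 3·10.14 = 30.42 > 22.07, while 2·10.14 = 20.28 ≤ 22.07

Final: 3 servers


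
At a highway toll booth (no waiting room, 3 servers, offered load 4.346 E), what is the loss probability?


B(c,a) = (a^c/c!) / Σ_{k=0}^{c} a^k/k!
a^3/3! = 13.681002
Σ terms (k=0..3): 1.00000 + 4.34600 + 9.44386 + 13.68100 = 28.470860
B = 13.681002/28.470860 = 0.480526

Final: 0.480526


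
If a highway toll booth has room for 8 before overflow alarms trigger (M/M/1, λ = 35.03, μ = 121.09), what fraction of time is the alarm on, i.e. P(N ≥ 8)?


ρ = 35.03/121.09 = 0.2893
P(N ≥ n) = ρ^n = 0.2893^8 = 0.00004905

Final: 0.00004905


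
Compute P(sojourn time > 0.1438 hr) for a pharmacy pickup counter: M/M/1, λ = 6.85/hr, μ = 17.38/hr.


W ~ Exponential(μ−λ) for M/M/1.
μ − λ = 17.38 − 6.85 = 10.5300
P(W > t) = e^{−(μ−λ)t} = e^{−1.5142} = 0.219981

Final: 0.219981


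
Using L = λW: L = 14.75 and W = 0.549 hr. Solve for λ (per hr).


λ = L/W = 14.75/0.549 = 26.8670 /hr

Final: 26.8670 /hr


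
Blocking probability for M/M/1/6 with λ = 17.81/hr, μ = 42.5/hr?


ρ = λ/μ = 17.81/42.5 = 0.4191
P_K = (1−ρ)ρ^K/(1−ρ^(K+1)) = (0.5809·0.005416)/(1 − 0.002269)
= 0.003146/0.997731 = 0.003153

Final: 0.003153


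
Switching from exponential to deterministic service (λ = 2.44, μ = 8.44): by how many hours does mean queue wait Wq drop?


ρ = 2.44/8.44 = 0.2891
Wq(M/M/1) = ρ/(μ−λ) = 0.2891/6.00 = 0.04818 hr
Wq(M/D/1) = ρ/(2(μ−λ)) = 0.02409 hr
Savings = 0.04818 − 0.02409 = 0.02409 hr

Final: 0.02409 hr


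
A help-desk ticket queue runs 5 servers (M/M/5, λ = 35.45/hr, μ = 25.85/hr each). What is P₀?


a = λ/μ = 35.45/25.85 = 1.3714; ρ = a/c = 0.2743
Σ_{k=0}^{4} a^k/k! (terms k=0..4) = 1.00000 + 1.37137 + 0.94033 + 0.42985 + 0.14737 = 3.88893
Tail: a^5/(5!(1−ρ)) = 4.85041/(120·0.7257) = 0.05570
P₀ = 1/(3.88893 + 0.05570) = 1/3.94462 = 0.253510

Final: 0.253510


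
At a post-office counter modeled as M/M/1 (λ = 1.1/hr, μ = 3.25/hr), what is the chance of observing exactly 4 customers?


ρ = 1.1/3.25 = 0.3385
P_n = (1−ρ)·ρ^n = (1 − 0.3385)·0.3385^4 = 0.6615·0.013123 = 0.008681

Final: 0.008681


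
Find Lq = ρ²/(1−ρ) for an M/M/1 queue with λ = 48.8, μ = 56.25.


ρ = 48.8/56.25 = 0.8676
Lq = ρ²/(1−ρ) = 0.7527/0.1324 = 5.6828

Final: 5.6828


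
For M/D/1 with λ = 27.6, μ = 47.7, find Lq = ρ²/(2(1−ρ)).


ρ = 27.6/47.7 = 0.5786
M/D/1: Lq = ρ²/(2(1−ρ)) = 0.3348/(2·0.4214) = 0.39726

Final: 0.39726


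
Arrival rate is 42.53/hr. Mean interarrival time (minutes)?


Mean interarrival time = 1/λ = 1/42.53 hour = 0.02351 hour
In minutes: 0.02351 × 60 = 1.4108 min

Final: 1.4108 min


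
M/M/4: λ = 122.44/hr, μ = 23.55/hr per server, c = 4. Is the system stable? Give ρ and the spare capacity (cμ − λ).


Total capacity cμ = 4·23.55 = 94.20/hr
ρ = λ/(cμ) = 122.44/94.20 = 1.2998
Stable ⇔ ρ < 1: NO
Spare capacity = cμ − λ = 94.20 − 122.44 = -28.24/hr

Final: ρ = 1.2998; unstable; margin = -28.24/hr


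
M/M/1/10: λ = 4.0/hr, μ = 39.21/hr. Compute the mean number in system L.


ρ = 4.0/39.21 = 0.1020
L = ρ[1 − (K+1)ρ^K + Kρ^(K+1)] / [(1−ρ)(1−ρ^(K+1))]
Numerator: 0.1020·(1 − 11·1.221e-10 + 10·1.245e-11) = 0.102015
Denominator: (0.8980)·(1.000000) = 0.897985
L = 0.102015/0.897985 = 0.1136

Final: 0.1136


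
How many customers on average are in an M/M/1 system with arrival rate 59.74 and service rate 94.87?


ρ = λ/μ = 59.74/94.87 = 0.6297
L = ρ/(1−ρ) = 0.6297/(1 − 0.6297) = 0.6297/0.3703 = 1.7005

Final: 1.7005


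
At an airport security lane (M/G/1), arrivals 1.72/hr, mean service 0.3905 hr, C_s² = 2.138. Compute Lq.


ρ = λ·E[S] = 1.72·0.3905 = 0.6717
Lq = ρ²(1+C_s²)/(2(1−ρ)) = 0.4511·(1+2.138)/(2·0.3283)
= 0.4511·3.1380/0.6567 = 2.15575

Final: 2.15575


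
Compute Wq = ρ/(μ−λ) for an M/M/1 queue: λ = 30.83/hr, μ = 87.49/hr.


ρ = 30.83/87.49 = 0.3524
Wq = ρ/(μ−λ) = 0.3524/(87.49 − 30.83) = 0.3524/56.66 = 0.006219 hr

Final: 0.006219 hr


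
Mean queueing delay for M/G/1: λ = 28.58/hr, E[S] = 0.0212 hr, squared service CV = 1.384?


ρ = λ·E[S] = 28.58·0.0212 = 0.6059
E[S²] = E[S]²(1+C_s²) = 0.0212²·(1+1.384) = 0.001071
Wq = λ·E[S²]/(2(1−ρ)) = 28.58·0.001071/(2·0.3941) = 0.03885 hr

Final: 0.03885 hr


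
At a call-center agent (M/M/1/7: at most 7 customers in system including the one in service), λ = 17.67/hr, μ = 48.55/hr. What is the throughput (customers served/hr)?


ρ = 0.3640; P_K = (1−ρ)ρ^7/(1−ρ^8) = 0.0005382
λ_eff = λ(1 − P_K) = 17.67·(1 − 0.0005382) = 17.67·0.999462 = 17.6605 /hr

Final: 17.6605 /hr


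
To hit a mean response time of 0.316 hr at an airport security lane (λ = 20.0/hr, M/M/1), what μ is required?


W = 1/(μ−λ) ⇒ μ − λ = 1/W = 1/0.316 = 3.1646
μ = λ + 1/W = 20.0 + 3.1646 = 23.1646 per hr

Final: 23.1646 /hr


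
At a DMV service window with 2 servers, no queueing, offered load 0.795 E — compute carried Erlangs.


B(2,0.795) = 0.149697 (Erlang-B)
Carried load = a(1 − B) = 0.795·(1 − 0.149697) = 0.795·0.850303 = 0.6760 E

Final: 0.6760 Erlangs


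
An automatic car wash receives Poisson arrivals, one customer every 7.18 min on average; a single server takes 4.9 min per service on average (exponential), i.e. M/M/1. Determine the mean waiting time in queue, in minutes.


λ = 60/7.18 = 8.3565 /hr
μ = 60/4.9 = 12.2449 /hr
ρ = λ/μ = 8.3565/12.2449 = 0.6825
Wq = ρ/(μ−λ) = 0.6825/(12.2449−8.3565) = 0.17551 hr
In minutes: 0.17551·60 = 10.531 min

Final: 10.531 min


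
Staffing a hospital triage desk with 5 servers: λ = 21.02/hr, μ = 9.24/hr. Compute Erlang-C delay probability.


a = λ/μ = 2.2749; ρ = a/5 = 0.4550
P₀ = 0.101296 (from M/M/c formula)
C(c,a) = [a^c/(c!(1−ρ))]·P₀ = [60.92615/(120·0.5450)]·0.101296
= 0.93156·0.101296 = 0.094363

Final: 0.094363


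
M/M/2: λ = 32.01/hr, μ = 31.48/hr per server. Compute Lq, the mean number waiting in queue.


a = λ/μ = 1.0168; ρ = a/2 = 0.5084
P₀ = 0.325892
Lq = P₀·a^c·ρ / (c!·(1−ρ)²) = 0.325892·1.03396·0.5084/(2·0.24165)
= 0.35447

Final: 0.35447


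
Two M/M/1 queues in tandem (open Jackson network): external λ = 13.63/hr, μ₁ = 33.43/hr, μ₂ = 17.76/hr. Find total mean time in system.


Each node sees arrival rate λ = 13.63/hr (tandem ⇒ throughput preserved).
W₁ = 1/(μ₁−λ) = 1/(33.43−13.63) = 0.05051 hr
W₂ = 1/(μ₂−λ) = 1/(17.76−13.63) = 0.24213 hr
W_total = W₁ + W₂ = 0.05051 + 0.24213 = 0.29264 hr

Final: 0.29264 hr


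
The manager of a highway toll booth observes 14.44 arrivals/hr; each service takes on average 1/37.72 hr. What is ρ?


ρ = λ/μ = 14.44/37.72 = 0.3828

Final: 0.3828


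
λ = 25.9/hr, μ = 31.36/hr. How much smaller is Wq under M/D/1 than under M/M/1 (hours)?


ρ = 25.9/31.36 = 0.8259
Wq(M/M/1) = ρ/(μ−λ) = 0.8259/5.46 = 0.15126 hr
Wq(M/D/1) = ρ/(2(μ−λ)) = 0.07563 hr
Savings = 0.15126 − 0.07563 = 0.07563 hr

Final: 0.07563 hr


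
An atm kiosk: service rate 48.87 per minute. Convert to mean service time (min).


Mean service time = 1/μ = 1/48.87 minute = 0.02046 minute
In minutes: 0.02046 × 1 = 0.02046 min

Final: 0.02046 min


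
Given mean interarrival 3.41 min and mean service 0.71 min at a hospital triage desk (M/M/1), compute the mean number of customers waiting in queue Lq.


λ = 60/3.41 = 17.5953 /hr
μ = 60/0.71 = 84.5070 /hr
ρ = λ/μ = 17.5953/84.5070 = 0.2082
Lq = ρ²/(1−ρ) = 0.04335/0.7918 = 0.05475

Final: 0.05475


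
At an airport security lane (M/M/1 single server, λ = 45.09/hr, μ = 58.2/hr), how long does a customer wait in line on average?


ρ = 45.09/58.2 = 0.7747
Wq = ρ/(μ−λ) = 0.7747/(58.2 − 45.09) = 0.7747/13.11 = 0.05910 hr

Final: 0.05910 hr


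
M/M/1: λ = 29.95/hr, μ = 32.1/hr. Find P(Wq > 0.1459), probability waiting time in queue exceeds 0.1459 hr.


ρ = 29.95/32.1 = 0.9330
P(Wq > t) = ρ·e^{−(μ−λ)t} = 0.9330·e^{−0.3137}
= 0.9330·0.730749 = 0.681805

Final: 0.681805


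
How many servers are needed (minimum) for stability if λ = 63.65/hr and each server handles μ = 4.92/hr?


Stability requires cμ > λ ⇔ c > λ/μ.
λ/μ = 63.65/4.92 = 12.9370
Minimum integer c = ⌊12.9370⌋ + 1 = 13
Check: 13·4.92 = 63.96 > 63.65, while 12·4.92 = 59.04 ≤ 63.65

Final: 13 servers


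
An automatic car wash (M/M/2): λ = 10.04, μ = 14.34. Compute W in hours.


a = 0.7001; ρ = 0.3501; P₀ = 0.481405
Lq = P₀·a^c·ρ/(c!(1−ρ)²) = 0.09778
Wq = Lq/λ = 0.09778/10.04 = 0.009740 hr
W = Wq + 1/μ = 0.009740 + 0.06974 = 0.07947 hr

Final: 0.07947 hr


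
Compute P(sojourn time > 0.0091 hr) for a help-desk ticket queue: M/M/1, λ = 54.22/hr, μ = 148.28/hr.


W ~ Exponential(μ−λ) for M/M/1.
μ − λ = 148.28 − 54.22 = 94.0600
P(W > t) = e^{−(μ−λ)t} = e^{−0.8559} = 0.424881

Final: 0.424881


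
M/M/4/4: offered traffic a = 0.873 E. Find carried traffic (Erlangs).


B(4,0.873) = 0.010130 (Erlang-B)
Carried load = a(1 − B) = 0.873·(1 − 0.010130) = 0.873·0.989870 = 0.8642 E

Final: 0.8642 Erlangs


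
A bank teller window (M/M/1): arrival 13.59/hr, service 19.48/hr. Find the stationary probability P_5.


ρ = 13.59/19.48 = 0.6976
P_n = (1−ρ)·ρ^n = (1 − 0.6976)·0.6976^5 = 0.3024·0.165254 = 0.049966

Final: 0.049966


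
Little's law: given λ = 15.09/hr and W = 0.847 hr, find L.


L = λW = 15.09·0.847 = 12.7812

Final: 12.7812


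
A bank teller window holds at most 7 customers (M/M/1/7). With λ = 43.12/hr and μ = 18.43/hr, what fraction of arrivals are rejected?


ρ = λ/μ = 43.12/18.43 = 2.3397
P_K = (1−ρ)ρ^K/(1−ρ^(K+1)) = (-1.3397·383.772560)/(1 − 897.898685)
= -514.126126/-896.898685 = 0.573227

Final: 0.573227


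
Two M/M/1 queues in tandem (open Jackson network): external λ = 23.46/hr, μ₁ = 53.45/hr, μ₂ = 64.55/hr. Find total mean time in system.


Each node sees arrival rate λ = 23.46/hr (tandem ⇒ throughput preserved).
W₁ = 1/(μ₁−λ) = 1/(53.45−23.46) = 0.03334 hr
W₂ = 1/(μ₂−λ) = 1/(64.55−23.46) = 0.02434 hr
W_total = W₁ + W₂ = 0.03334 + 0.02434 = 0.05768 hr

Final: 0.05768 hr


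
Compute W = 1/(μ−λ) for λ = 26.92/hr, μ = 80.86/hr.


W = 1/(μ−λ) = 1/(80.86 − 26.92) = 1/53.94 = 0.01854 hr

Final: 0.01854 hr


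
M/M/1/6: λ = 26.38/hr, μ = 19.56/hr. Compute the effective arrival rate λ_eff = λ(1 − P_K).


ρ = 1.3487; P_K = (1−ρ)ρ^6/(1−ρ^7) = 0.294860
λ_eff = λ(1 − P_K) = 26.38·(1 − 0.294860) = 26.38·0.705140 = 18.6016 /hr

Final: 18.6016 /hr


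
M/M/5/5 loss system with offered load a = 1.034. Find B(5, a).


B(c,a) = (a^c/c!) / Σ_{k=0}^{c} a^k/k!
a^5/5! = 0.009850
Σ terms (k=0..5): 1.00000 + 1.03400 + 0.53458 + 0.18425 + 0.04763 + 0.009850 = 2.810308
B = 0.009850/2.810308 = 0.003505

Final: 0.003505


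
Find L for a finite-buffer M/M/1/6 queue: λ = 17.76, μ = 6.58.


ρ = 17.76/6.58 = 2.6991
L = ρ[1 − (K+1)ρ^K + Kρ^(K+1)] / [(1−ρ)(1−ρ^(K+1))]
Numerator: 2.6991·(1 − 7·386.636105 + 6·1043.564928) = 9597.786948
Denominator: (-1.6991)·(-1042.564928) = 1771.409710
L = 9597.786948/1771.409710 = 5.4182

Final: 5.4182


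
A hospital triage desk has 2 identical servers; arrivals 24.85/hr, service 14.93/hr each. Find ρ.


ρ = λ/(cμ) = 24.85/(2·14.93) = 24.85/29.86 = 0.8322

Final: 0.8322


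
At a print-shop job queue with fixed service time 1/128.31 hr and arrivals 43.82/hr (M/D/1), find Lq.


ρ = 43.82/128.31 = 0.3415
M/D/1: Lq = ρ²/(2(1−ρ)) = 0.1166/(2·0.6585) = 0.08856

Final: 0.08856


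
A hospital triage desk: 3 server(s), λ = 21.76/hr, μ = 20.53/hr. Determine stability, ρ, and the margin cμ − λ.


Total capacity cμ = 3·20.53 = 61.59/hr
ρ = λ/(cμ) = 21.76/61.59 = 0.3533
Stable ⇔ ρ < 1: YES
Spare capacity = cμ − λ = 61.59 − 21.76 = 39.83/hr

Final: ρ = 0.3533; stable; margin = 39.83/hr


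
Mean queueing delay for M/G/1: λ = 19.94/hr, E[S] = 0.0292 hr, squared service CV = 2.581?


ρ = λ·E[S] = 19.94·0.0292 = 0.5822
E[S²] = E[S]²(1+C_s²) = 0.0292²·(1+2.581) = 0.003053
Wq = λ·E[S²]/(2(1−ρ)) = 19.94·0.003053/(2·0.4178) = 0.07287 hr

Final: 0.07287 hr


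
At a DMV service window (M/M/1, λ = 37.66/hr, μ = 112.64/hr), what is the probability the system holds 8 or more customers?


ρ = 37.66/112.64 = 0.3343
P(N ≥ n) = ρ^n = 0.3343^8 = 0.0001561

Final: 0.0001561


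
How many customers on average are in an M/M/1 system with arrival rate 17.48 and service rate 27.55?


ρ = λ/μ = 17.48/27.55 = 0.6345
L = ρ/(1−ρ) = 0.6345/(1 − 0.6345) = 0.6345/0.3655 = 1.7358

Final: 1.7358


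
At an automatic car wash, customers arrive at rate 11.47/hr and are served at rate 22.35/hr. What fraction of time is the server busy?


ρ = λ/μ = 11.47/22.35 = 0.5132

Final: 0.5132


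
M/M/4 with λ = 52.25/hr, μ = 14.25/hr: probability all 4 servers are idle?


a = λ/μ = 52.25/14.25 = 3.6667; ρ = a/c = 0.9167
Σ_{k=0}^{3} a^k/k! (terms k=0..3) = 1.00000 + 3.66667 + 6.72222 + 8.21605 = 19.60494
Tail: a^4/(4!(1−ρ)) = 180.75309/(24·0.08333) = 90.37654
P₀ = 1/(19.60494 + 90.37654) = 1/109.98148 = 0.009092

Final: 0.009092


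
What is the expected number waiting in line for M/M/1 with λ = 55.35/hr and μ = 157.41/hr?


ρ = 55.35/157.41 = 0.3516
Lq = ρ²/(1−ρ) = 0.1236/0.6484 = 0.1907

Final: 0.1907


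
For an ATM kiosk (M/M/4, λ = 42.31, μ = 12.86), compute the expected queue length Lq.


a = λ/μ = 3.2900; ρ = a/4 = 0.8225
P₀ = 0.023178
Lq = P₀·a^c·ρ / (c!·(1−ρ)²) = 0.023178·117.16779·0.8225/(24·0.03150)
= 2.95449

Final: 2.95449


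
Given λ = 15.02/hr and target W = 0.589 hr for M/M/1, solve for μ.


W = 1/(μ−λ) ⇒ μ − λ = 1/W = 1/0.589 = 1.6978
μ = λ + 1/W = 15.02 + 1.6978 = 16.7178 per hr

Final: 16.7178 /hr


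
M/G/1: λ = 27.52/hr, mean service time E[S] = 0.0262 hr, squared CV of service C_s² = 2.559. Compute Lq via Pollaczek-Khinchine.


ρ = λ·E[S] = 27.52·0.0262 = 0.7210
Lq = ρ²(1+C_s²)/(2(1−ρ)) = 0.5199·(1+2.559)/(2·0.2790)
= 0.5199·3.5590/0.5580 = 3.31612

Final: 3.31612


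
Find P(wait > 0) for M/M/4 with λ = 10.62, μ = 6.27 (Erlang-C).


a = λ/μ = 1.6938; ρ = a/4 = 0.4234
P₀ = 0.180737 (from M/M/c formula)
C(c,a) = [a^c/(c!(1−ρ))]·P₀ = [8.23053/(24·0.5766)]·0.180737
= 0.59481·0.180737 = 0.107503

Final: 0.107503


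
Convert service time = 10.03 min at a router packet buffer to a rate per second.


μ = 1/(service time) in consistent units.
1 second = 0.0166667 min, so μ = 0.0166667/10.03 = 0.001662 per second

Final: 0.001662 /sec


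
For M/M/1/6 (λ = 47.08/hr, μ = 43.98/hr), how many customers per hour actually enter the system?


ρ = 1.0705; P_K = (1−ρ)ρ^6/(1−ρ^7) = 0.173630
λ_eff = λ(1 − P_K) = 47.08·(1 − 0.173630) = 47.08·0.826370 = 38.9055 /hr

Final: 38.9055 /hr
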